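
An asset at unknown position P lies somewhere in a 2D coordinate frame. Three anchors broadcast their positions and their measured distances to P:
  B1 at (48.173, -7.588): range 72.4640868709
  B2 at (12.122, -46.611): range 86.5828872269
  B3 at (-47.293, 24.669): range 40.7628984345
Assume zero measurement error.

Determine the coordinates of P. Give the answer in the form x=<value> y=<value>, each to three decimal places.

x=-8.588 y=37.458

eq1: (x − 48.173)² + (y + 7.588)² = 72.4640868709²
eq2: (x − 12.122)² + (y + 46.611)² = 86.5828872269²
eq3: (x + 47.293)² + (y − 24.669)² = 40.7628984345²
eq1−eq3, eq1−eq2 (x²,y² cancel):
  -190.932·x + 64.514·y = 4056.401734
  -72.102·x − 78.046·y = -2304.239943
det = -190.932·-78.046 − 64.514·-72.102 = 19553.067300
x = (4056.401734·-78.046 − 64.514·-2304.239943) / 19553.067300 = -8.588432
y = (-190.932·-2304.239943 − 4056.401734·-72.102) / 19553.067300 = 37.458461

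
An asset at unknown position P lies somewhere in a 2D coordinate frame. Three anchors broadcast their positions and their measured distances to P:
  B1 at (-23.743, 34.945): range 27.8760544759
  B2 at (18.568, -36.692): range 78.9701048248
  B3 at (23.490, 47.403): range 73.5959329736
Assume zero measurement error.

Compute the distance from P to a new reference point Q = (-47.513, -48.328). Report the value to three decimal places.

62.490

eq1: (x + 23.743)² + (y − 34.945)² = 27.8760544759²
eq2: (x − 18.568)² + (y + 36.692)² = 78.9701048248²
eq3: (x − 23.490)² + (y − 47.403)² = 73.5959329736²
eq1−eq3, eq1−eq2 (x²,y² cancel):
  94.466·x + 24.916·y = -3625.345502
  84.622·x − 143.274·y = -5553.012629
det = 94.466·-143.274 − 24.916·84.622 = -15642.963436
x = (-3625.345502·-143.274 − 24.916·-5553.012629) / -15642.963436 = -42.049361
y = (94.466·-5553.012629 − -3625.345502·84.622) / -15642.963436 = 13.922356
|P − Q| = √((-42.049361 − -47.513)² + (13.922356 − -48.328)²) = 62.489664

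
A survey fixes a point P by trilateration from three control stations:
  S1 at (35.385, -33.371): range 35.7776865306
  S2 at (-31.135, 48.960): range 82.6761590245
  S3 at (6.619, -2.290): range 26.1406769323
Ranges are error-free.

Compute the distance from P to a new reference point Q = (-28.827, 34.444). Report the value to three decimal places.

68.445

eq1: (x − 35.385)² + (y + 33.371)² = 35.7776865306²
eq2: (x + 31.135)² + (y − 48.960)² = 82.6761590245²
eq3: (x − 6.619)² + (y + 2.290)² = 26.1406769323²
eq3−eq1, eq3−eq2 (x²,y² cancel):
  57.532·x − 62.162·y = 1719.958742
  -75.508·x + 102.500·y = -2834.597717
det = 57.532·102.500 − -62.162·-75.508 = 1203.301704
x = (1719.958742·102.500 − -62.162·-2834.597717) / 1203.301704 = 0.076047
y = (57.532·-2834.597717 − 1719.958742·-75.508) / 1203.301704 = -27.598591
|P − Q| = √((0.076047 − -28.827)² + (-27.598591 − 34.444)²) = 68.444643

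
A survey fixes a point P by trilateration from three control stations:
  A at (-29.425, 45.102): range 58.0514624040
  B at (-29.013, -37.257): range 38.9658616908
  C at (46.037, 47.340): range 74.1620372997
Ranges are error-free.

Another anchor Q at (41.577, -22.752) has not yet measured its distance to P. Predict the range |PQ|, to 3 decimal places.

eq1: (x + 29.425)² + (y − 45.102)² = 58.0514624040²
eq2: (x + 29.013)² + (y + 37.257)² = 38.9658616908²
eq3: (x − 46.037)² + (y − 47.340)² = 74.1620372997²
eq3−eq2, eq3−eq1 (x²,y² cancel):
  -150.100·x − 169.194·y = 1851.026648
  -150.924·x − 4.476·y = 669.575549
det = -150.100·-4.476 − -169.194·-150.924 = -24863.587656
x = (1851.026648·-4.476 − -169.194·669.575549) / -24863.587656 = -4.223162
y = (-150.100·669.575549 − 1851.026648·-150.924) / -24863.587656 = -7.193695
|P − Q| = √((-4.223162 − 41.577)² + (-7.193695 − -22.752)²) = 48.370608

48.371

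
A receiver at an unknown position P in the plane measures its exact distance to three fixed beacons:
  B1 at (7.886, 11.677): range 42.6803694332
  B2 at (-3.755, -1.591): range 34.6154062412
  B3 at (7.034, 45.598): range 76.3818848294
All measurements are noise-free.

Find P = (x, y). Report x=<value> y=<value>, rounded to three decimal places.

x=15.578 y=-30.305

eq1: (x − 7.886)² + (y − 11.677)² = 42.6803694332²
eq2: (x + 3.755)² + (y + 1.591)² = 34.6154062412²
eq3: (x − 7.034)² + (y − 45.598)² = 76.3818848294²
eq3−eq2, eq3−eq1 (x²,y² cancel):
  -21.578·x − 94.378·y = 2523.942527
  1.704·x − 67.842·y = 2082.464960
det = -21.578·-67.842 − -94.378·1.704 = 1624.714788
x = (2523.942527·-67.842 − -94.378·2082.464960) / 1624.714788 = 15.577854
y = (-21.578·2082.464960 − 2523.942527·1.704) / 1624.714788 = -30.304536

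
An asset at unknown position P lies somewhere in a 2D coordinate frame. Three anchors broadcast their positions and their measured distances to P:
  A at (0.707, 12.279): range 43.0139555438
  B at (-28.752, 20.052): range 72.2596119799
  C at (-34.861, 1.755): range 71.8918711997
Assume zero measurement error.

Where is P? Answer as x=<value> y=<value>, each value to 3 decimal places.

eq1: (x − 0.707)² + (y − 12.279)² = 43.0139555438²
eq2: (x + 28.752)² + (y − 20.052)² = 72.2596119799²
eq3: (x + 34.861)² + (y − 1.755)² = 71.8918711997²
eq2−eq3, eq2−eq1 (x²,y² cancel):
  -12.218·x − 36.594·y = 42.619517
  58.918·x − 15.546·y = 2293.764634
det = -12.218·-15.546 − -36.594·58.918 = 2345.986320
x = (42.619517·-15.546 − -36.594·2293.764634) / 2345.986320 = 35.496993
y = (-12.218·2293.764634 − 42.619517·58.918) / 2345.986320 = -13.016390

x=35.497 y=-13.016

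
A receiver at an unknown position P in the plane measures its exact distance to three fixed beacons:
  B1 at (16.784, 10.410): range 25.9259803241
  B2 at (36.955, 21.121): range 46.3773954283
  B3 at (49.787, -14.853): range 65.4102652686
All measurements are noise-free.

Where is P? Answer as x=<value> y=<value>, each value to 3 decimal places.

eq1: (x − 16.784)² + (y − 10.410)² = 25.9259803241²
eq2: (x − 36.955)² + (y − 21.121)² = 46.3773954283²
eq3: (x − 49.787)² + (y + 14.853)² = 65.4102652686²
eq2−eq3, eq2−eq1 (x²,y² cancel):
  25.664·x − 71.948·y = -1240.051684
  -40.342·x − 21.422·y = 57.008441
det = 25.664·-21.422 − -71.948·-40.342 = -3452.300424
x = (-1240.051684·-21.422 − -71.948·57.008441) / -3452.300424 = -8.882782
y = (25.664·57.008441 − -1240.051684·-40.342) / -3452.300424 = 14.066881

x=-8.883 y=14.067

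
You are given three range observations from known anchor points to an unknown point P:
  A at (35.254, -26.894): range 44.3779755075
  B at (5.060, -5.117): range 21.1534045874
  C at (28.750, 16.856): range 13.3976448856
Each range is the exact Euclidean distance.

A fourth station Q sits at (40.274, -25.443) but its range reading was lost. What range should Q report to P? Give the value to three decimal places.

eq1: (x − 35.254)² + (y + 26.894)² = 44.3779755075²
eq2: (x − 5.060)² + (y + 5.117)² = 21.1534045874²
eq3: (x − 28.750)² + (y − 16.856)² = 13.3976448856²
eq2−eq1, eq2−eq3 (x²,y² cancel):
  60.388·x − 43.554·y = 392.406278
  47.380·x + 43.946·y = 1326.869584
det = 60.388·43.946 − -43.554·47.380 = 4717.399568
x = (392.406278·43.946 − -43.554·1326.869584) / 4717.399568 = 15.906044
y = (60.388·1326.869584 − 392.406278·47.380) / 4717.399568 = 13.044219
|P − Q| = √((15.906044 − 40.274)² + (13.044219 − -25.443)²) = 45.552862

45.553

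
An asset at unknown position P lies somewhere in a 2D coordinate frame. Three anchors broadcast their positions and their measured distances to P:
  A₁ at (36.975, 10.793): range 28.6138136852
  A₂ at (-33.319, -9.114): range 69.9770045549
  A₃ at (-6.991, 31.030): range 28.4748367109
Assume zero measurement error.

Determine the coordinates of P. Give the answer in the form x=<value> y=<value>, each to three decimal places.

eq1: (x − 36.975)² + (y − 10.793)² = 28.6138136852²
eq2: (x + 33.319)² + (y + 9.114)² = 69.9770045549²
eq3: (x + 6.991)² + (y − 31.030)² = 28.4748367109²
eq2−eq3, eq2−eq1 (x²,y² cancel):
  52.656·x + 80.288·y = 3904.479065
  140.588·x + 39.814·y = 4368.449550
det = 52.656·39.814 − 80.288·140.588 = -9191.083360
x = (3904.479065·39.814 − 80.288·4368.449550) / -9191.083360 = 21.246804
y = (52.656·4368.449550 − 3904.479065·140.588) / -9191.083360 = 34.696435

x=21.247 y=34.696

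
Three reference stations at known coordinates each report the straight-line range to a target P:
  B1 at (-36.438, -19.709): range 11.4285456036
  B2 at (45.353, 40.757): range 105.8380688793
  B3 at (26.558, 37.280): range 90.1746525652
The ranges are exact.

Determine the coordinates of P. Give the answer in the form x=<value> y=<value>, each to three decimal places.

x=-32.850 y=-30.560

eq1: (x + 36.438)² + (y + 19.709)² = 11.4285456036²
eq2: (x − 45.353)² + (y − 40.757)² = 105.8380688793²
eq3: (x − 26.558)² + (y − 37.280)² = 90.1746525652²
eq1−eq2, eq1−eq3 (x²,y² cancel):
  163.582·x + 120.932·y = -9069.230036
  125.992·x + 113.978·y = -7621.903072
det = 163.582·113.978 − 120.932·125.992 = 3408.284652
x = (-9069.230036·113.978 − 120.932·-7621.903072) / 3408.284652 = -32.849580
y = (163.582·-7621.903072 − -9069.230036·125.992) / 3408.284652 = -30.559571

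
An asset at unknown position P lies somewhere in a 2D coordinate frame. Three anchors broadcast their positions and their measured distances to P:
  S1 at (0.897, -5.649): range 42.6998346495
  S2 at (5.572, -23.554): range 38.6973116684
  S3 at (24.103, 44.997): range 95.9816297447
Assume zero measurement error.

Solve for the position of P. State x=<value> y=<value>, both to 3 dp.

x=-31.981 y=-32.894

eq1: (x − 0.897)² + (y + 5.649)² = 42.6998346495²
eq2: (x − 5.572)² + (y + 23.554)² = 38.6973116684²
eq3: (x − 24.103)² + (y − 44.997)² = 95.9816297447²
eq2−eq3, eq2−eq1 (x²,y² cancel):
  37.062·x + 137.102·y = -5695.144800
  -9.350·x + 35.810·y = -878.916239
det = 37.062·35.810 − 137.102·-9.350 = 2609.093920
x = (-5695.144800·35.810 − 137.102·-878.916239) / 2609.093920 = -31.981203
y = (37.062·-878.916239 − -5695.144800·-9.350) / 2609.093920 = -32.894177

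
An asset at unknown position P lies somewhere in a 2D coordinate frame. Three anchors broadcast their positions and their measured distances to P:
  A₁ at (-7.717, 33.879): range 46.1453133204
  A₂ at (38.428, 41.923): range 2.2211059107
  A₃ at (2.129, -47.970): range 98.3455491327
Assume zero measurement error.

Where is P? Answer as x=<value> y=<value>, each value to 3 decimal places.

eq1: (x + 7.717)² + (y − 33.879)² = 46.1453133204²
eq2: (x − 38.428)² + (y − 41.923)² = 2.2211059107²
eq3: (x − 2.129)² + (y + 47.970)² = 98.3455491327²
eq1−eq3, eq1−eq2 (x²,y² cancel):
  19.692·x − 163.698·y = -6444.142282
  92.290·x + 16.088·y = 4151.367013
det = 19.692·16.088 − -163.698·92.290 = 15424.493316
x = (-6444.142282·16.088 − -163.698·4151.367013) / 15424.493316 = 37.336534
y = (19.692·4151.367013 − -6444.142282·92.290) / 15424.493316 = 43.857428

x=37.337 y=43.857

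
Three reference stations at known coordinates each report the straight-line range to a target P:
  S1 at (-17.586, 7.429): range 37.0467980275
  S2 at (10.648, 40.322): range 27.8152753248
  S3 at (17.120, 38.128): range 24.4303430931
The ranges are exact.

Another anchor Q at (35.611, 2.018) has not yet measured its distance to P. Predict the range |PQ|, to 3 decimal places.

20.414

eq1: (x + 17.586)² + (y − 7.429)² = 37.0467980275²
eq2: (x − 10.648)² + (y − 40.322)² = 27.8152753248²
eq3: (x − 17.120)² + (y − 38.128)² = 24.4303430931²
eq3−eq2, eq3−eq1 (x²,y² cancel):
  -12.944·x + 4.388·y = -184.443074
  -69.412·x − 61.398·y = -2158.004927
det = -12.944·-61.398 − 4.388·-69.412 = 1099.315568
x = (-184.443074·-61.398 − 4.388·-2158.004927) / 1099.315568 = 18.915189
y = (-12.944·-2158.004927 − -184.443074·-69.412) / 1099.315568 = 13.763703
|P − Q| = √((18.915189 − 35.611)² + (13.763703 − 2.018)²) = 20.413516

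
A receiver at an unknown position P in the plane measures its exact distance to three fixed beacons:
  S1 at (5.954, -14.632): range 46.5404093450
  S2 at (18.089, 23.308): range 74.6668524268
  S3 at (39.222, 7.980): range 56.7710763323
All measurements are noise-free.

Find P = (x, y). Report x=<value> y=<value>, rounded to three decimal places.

x=37.589 y=-48.768

eq1: (x − 5.954)² + (y + 14.632)² = 46.5404093450²
eq2: (x − 18.089)² + (y − 23.308)² = 74.6668524268²
eq3: (x − 39.222)² + (y − 7.980)² = 56.7710763323²
eq2−eq1, eq2−eq3 (x²,y² cancel):
  -24.270·x − 75.880·y = 2788.199904
  42.266·x − 30.656·y = 3083.754642
det = -24.270·-30.656 − -75.880·42.266 = 3951.165200
x = (2788.199904·-30.656 − -75.880·3083.754642) / 3951.165200 = 37.588974
y = (-24.270·3083.754642 − 2788.199904·42.266) / 3951.165200 = -48.767584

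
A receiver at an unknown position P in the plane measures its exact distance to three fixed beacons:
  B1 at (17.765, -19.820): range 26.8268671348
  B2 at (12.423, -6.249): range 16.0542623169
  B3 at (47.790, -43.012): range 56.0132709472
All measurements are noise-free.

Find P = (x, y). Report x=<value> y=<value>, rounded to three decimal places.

x=21.940 y=6.680

eq1: (x − 17.765)² + (y + 19.820)² = 26.8268671348²
eq2: (x − 12.423)² + (y + 6.249)² = 16.0542623169²
eq3: (x − 47.790)² + (y + 43.012)² = 56.0132709472²
eq3−eq1, eq3−eq2 (x²,y² cancel):
  -60.050·x + 46.384·y = -1007.682897
  -70.734·x + 73.526·y = -1060.788130
det = -60.050·73.526 − 46.384·-70.734 = -1134.310444
x = (-1007.682897·73.526 − 46.384·-1060.788130) / -1134.310444 = 21.940463
y = (-60.050·-1060.788130 − -1007.682897·-70.734) / -1134.310444 = 6.679930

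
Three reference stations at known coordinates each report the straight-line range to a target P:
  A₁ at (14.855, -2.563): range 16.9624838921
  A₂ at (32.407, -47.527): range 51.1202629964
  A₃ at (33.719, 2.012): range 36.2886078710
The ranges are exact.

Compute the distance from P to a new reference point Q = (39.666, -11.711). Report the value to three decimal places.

40.702

eq1: (x − 14.855)² + (y + 2.563)² = 16.9624838921²
eq2: (x − 32.407)² + (y + 47.527)² = 51.1202629964²
eq3: (x − 33.719)² + (y − 2.012)² = 36.2886078710²
eq1−eq3, eq1−eq2 (x²,y² cancel):
  37.728·x + 9.150·y = -115.358090
  35.104·x − 89.928·y = 756.233955
det = 37.728·-89.928 − 9.150·35.104 = -3714.005184
x = (-115.358090·-89.928 − 9.150·756.233955) / -3714.005184 = -0.930096
y = (37.728·756.233955 − -115.358090·35.104) / -3714.005184 = -8.772396
|P − Q| = √((-0.930096 − 39.666)² + (-8.772396 − -11.711)²) = 40.702315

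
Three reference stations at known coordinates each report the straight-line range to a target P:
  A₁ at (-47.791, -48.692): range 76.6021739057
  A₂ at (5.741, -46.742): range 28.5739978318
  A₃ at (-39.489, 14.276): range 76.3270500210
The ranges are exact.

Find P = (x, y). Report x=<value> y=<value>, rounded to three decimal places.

x=25.364 y=-25.972

eq1: (x + 47.791)² + (y + 48.692)² = 76.6021739057²
eq2: (x − 5.741)² + (y + 46.742)² = 28.5739978318²
eq3: (x + 39.489)² + (y − 14.276)² = 76.3270500210²
eq1−eq2, eq1−eq3 (x²,y² cancel):
  107.064·x + 3.900·y = 2614.302795
  16.604·x + 125.936·y = -2849.630766
det = 107.064·125.936 − 3.900·16.604 = 13418.456304
x = (2614.302795·125.936 − 3.900·-2849.630766) / 13418.456304 = 25.364199
y = (107.064·-2849.630766 − 2614.302795·16.604) / 13418.456304 = -25.971747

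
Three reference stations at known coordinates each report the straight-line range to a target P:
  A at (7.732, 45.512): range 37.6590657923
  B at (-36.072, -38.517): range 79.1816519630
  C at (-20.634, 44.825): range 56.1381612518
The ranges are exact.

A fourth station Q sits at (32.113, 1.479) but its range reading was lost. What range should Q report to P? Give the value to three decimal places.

12.750

eq1: (x − 7.732)² + (y − 45.512)² = 37.6590657923²
eq2: (x + 36.072)² + (y + 38.517)² = 79.1816519630²
eq3: (x + 20.634)² + (y − 44.825)² = 56.1381612518²
eq2−eq1, eq2−eq3 (x²,y² cancel):
  87.608·x + 168.058·y = 4197.906266
  30.876·x + 166.684·y = 2768.534967
det = 87.608·166.684 − 168.058·30.876 = 9413.893064
x = (4197.906266·166.684 − 168.058·2768.534967) / 9413.893064 = 24.904612
y = (87.608·2768.534967 − 4197.906266·30.876) / 9413.893064 = 11.996233
|P − Q| = √((24.904612 − 32.113)² + (11.996233 − 1.479)²) = 12.750414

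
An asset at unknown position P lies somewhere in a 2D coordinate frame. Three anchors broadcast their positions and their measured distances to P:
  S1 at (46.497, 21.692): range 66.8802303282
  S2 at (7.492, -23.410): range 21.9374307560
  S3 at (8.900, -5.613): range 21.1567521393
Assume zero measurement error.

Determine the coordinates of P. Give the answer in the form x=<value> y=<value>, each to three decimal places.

eq1: (x − 46.497)² + (y − 21.692)² = 66.8802303282²
eq2: (x − 7.492)² + (y + 23.410)² = 21.9374307560²
eq3: (x − 8.900)² + (y + 5.613)² = 21.1567521393²
eq2−eq3, eq2−eq1 (x²,y² cancel):
  2.816·x + 35.594·y = -459.799688
  78.010·x + 90.204·y = -1963.358632
det = 2.816·90.204 − 35.594·78.010 = -2522.673476
x = (-459.799688·90.204 − 35.594·-1963.358632) / -2522.673476 = -11.261075
y = (2.816·-1963.358632 − -459.799688·78.010) / -2522.673476 = -12.026985

x=-11.261 y=-12.027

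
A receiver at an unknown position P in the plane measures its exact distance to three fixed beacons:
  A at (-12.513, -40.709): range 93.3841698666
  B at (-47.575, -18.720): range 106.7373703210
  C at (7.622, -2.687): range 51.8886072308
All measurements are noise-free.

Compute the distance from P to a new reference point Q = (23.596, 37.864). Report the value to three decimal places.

23.773

eq1: (x + 12.513)² + (y + 40.709)² = 93.3841698666²
eq2: (x + 47.575)² + (y + 18.720)² = 106.7373703210²
eq3: (x − 7.622)² + (y + 2.687)² = 51.8886072308²
eq2−eq1, eq2−eq3 (x²,y² cancel):
  70.124·x − 43.978·y = 1872.241866
  110.394·x + 32.066·y = 6151.934491
det = 70.124·32.066 − -43.978·110.394 = 7103.503516
x = (1872.241866·32.066 − -43.978·6151.934491) / 7103.503516 = 46.538315
y = (70.124·6151.934491 − 1872.241866·110.394) / 7103.503516 = 31.634247
|P − Q| = √((46.538315 − 23.596)² + (31.634247 − 37.864)²) = 23.773086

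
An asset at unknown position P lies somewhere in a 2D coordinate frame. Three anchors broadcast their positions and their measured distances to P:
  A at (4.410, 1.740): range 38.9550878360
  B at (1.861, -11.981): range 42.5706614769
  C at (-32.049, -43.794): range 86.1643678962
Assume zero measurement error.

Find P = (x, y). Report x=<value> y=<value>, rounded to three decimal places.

eq1: (x − 4.410)² + (y − 1.740)² = 38.9550878360²
eq2: (x − 1.861)² + (y + 11.981)² = 42.5706614769²
eq3: (x + 32.049)² + (y + 43.794)² = 86.1643678962²
eq3−eq1, eq3−eq2 (x²,y² cancel):
  72.918·x + 91.068·y = 2984.222290
  67.820·x + 63.626·y = 2813.991921
det = 72.918·63.626 − 91.068·67.820 = -1536.751092
x = (2984.222290·63.626 − 91.068·2813.991921) / -1536.751092 = 43.201849
y = (72.918·2813.991921 − 2984.222290·67.820) / -1536.751092 = -1.822486

x=43.202 y=-1.822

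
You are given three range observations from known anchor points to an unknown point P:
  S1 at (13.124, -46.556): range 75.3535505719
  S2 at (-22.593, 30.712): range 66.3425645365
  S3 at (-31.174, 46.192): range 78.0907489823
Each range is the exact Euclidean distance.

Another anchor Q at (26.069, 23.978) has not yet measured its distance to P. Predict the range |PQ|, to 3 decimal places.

17.235

eq1: (x − 13.124)² + (y + 46.556)² = 75.3535505719²
eq2: (x + 22.593)² + (y − 30.712)² = 66.3425645365²
eq3: (x + 31.174)² + (y − 46.192)² = 78.0907489823²
eq3−eq2, eq3−eq1 (x²,y² cancel):
  17.162·x − 30.960·y = 44.980660
  88.596·x − 185.496·y = -345.811135
det = 17.162·-185.496 − -30.960·88.596 = -440.550192
x = (44.980660·-185.496 − -30.960·-345.811135) / -440.550192 = 43.241487
y = (17.162·-345.811135 − 44.980660·88.596) / -440.550192 = 22.517110
|P − Q| = √((43.241487 − 26.069)² + (22.517110 − 23.978)²) = 17.234515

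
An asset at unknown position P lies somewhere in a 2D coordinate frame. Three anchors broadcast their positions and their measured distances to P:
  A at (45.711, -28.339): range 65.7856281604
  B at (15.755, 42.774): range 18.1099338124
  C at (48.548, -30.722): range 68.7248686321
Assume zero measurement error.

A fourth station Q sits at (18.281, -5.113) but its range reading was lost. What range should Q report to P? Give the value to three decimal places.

43.656

eq1: (x − 45.711)² + (y + 28.339)² = 65.7856281604²
eq2: (x − 15.755)² + (y − 42.774)² = 18.1099338124²
eq3: (x − 48.548)² + (y + 30.722)² = 68.7248686321²
eq2−eq1, eq2−eq3 (x²,y² cancel):
  59.912·x − 142.226·y = -3185.019829
  65.586·x − 146.992·y = -3172.223379
det = 59.912·-146.992 − -142.226·65.586 = 521.449732
x = (-3185.019829·-146.992 − -142.226·-3172.223379) / 521.449732 = 32.601019
y = (59.912·-3172.223379 − -3185.019829·65.586) / 521.449732 = 36.127094
|P − Q| = √((32.601019 − 18.281)² + (36.127094 − -5.113)²) = 43.655564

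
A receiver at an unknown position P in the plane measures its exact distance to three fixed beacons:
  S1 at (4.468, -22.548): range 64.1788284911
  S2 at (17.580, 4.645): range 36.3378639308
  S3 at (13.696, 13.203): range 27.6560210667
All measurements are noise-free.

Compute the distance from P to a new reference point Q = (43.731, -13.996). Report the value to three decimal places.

62.168

eq1: (x − 4.468)² + (y + 22.548)² = 64.1788284911²
eq2: (x − 17.580)² + (y − 4.645)² = 36.3378639308²
eq3: (x − 13.696)² + (y − 13.203)² = 27.6560210667²
eq2−eq3, eq2−eq1 (x²,y² cancel):
  -7.768·x + 17.116·y = 586.852054
  -26.224·x − 54.386·y = -2600.738768
det = -7.768·-54.386 − 17.116·-26.224 = 871.320432
x = (586.852054·-54.386 − 17.116·-2600.738768) / 871.320432 = 14.458182
y = (-7.768·-2600.738768 − 586.852054·-26.224) / 871.320432 = 40.848516
|P − Q| = √((14.458182 − 43.731)² + (40.848516 − -13.996)²) = 62.167668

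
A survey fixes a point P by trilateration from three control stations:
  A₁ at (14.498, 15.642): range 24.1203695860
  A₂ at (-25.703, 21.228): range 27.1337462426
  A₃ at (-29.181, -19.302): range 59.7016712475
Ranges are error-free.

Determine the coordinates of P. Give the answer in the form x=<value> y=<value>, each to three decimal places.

eq1: (x − 14.498)² + (y − 15.642)² = 24.1203695860²
eq2: (x + 25.703)² + (y − 21.228)² = 27.1337462426²
eq3: (x + 29.181)² + (y + 19.302)² = 59.7016712475²
eq3−eq2, eq3−eq1 (x²,y² cancel):
  6.956·x + 81.060·y = 2715.223593
  87.358·x + 69.888·y = 2213.263524
det = 6.956·69.888 − 81.060·87.358 = -6595.098552
x = (2715.223593·69.888 − 81.060·2213.263524) / -6595.098552 = -1.570015
y = (6.956·2213.263524 − 2715.223593·87.358) / -6595.098552 = 33.631194

x=-1.570 y=33.631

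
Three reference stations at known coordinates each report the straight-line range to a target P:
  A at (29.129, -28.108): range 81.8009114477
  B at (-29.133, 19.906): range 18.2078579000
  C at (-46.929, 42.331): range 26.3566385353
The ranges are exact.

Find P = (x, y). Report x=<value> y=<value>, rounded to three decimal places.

eq1: (x − 29.129)² + (y + 28.108)² = 81.8009114477²
eq2: (x + 29.133)² + (y − 19.906)² = 18.2078579000²
eq3: (x + 46.929)² + (y − 42.331)² = 26.3566385353²
eq3−eq2, eq3−eq1 (x²,y² cancel):
  35.592·x − 44.850·y = -2386.117771
  152.116·x − 140.878·y = -8352.403016
det = 35.592·-140.878 − -44.850·152.116 = 1808.272824
x = (-2386.117771·-140.878 − -44.850·-8352.403016) / 1808.272824 = -21.265472
y = (35.592·-8352.403016 − -2386.117771·152.116) / 1808.272824 = 36.326356

x=-21.265 y=36.326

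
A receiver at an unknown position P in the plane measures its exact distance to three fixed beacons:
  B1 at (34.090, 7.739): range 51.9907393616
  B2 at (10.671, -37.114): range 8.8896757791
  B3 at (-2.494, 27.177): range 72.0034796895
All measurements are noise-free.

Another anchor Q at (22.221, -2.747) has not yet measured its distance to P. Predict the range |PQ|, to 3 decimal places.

eq1: (x − 34.090)² + (y − 7.739)² = 51.9907393616²
eq2: (x − 10.671)² + (y + 37.114)² = 8.8896757791²
eq3: (x + 2.494)² + (y − 27.177)² = 72.0034796895²
eq3−eq1, eq3−eq2 (x²,y² cancel):
  73.168·x − 38.876·y = 2958.674964
  26.330·x − 128.582·y = 5851.984624
det = 73.168·-128.582 − -38.876·26.330 = -8384.482696
x = (2958.674964·-128.582 − -38.876·5851.984624) / -8384.482696 = 18.239717
y = (73.168·5851.984624 − 2958.674964·26.330) / -8384.482696 = -41.776710
|P − Q| = √((18.239717 − 22.221)² + (-41.776710 − -2.747)²) = 39.232242

39.232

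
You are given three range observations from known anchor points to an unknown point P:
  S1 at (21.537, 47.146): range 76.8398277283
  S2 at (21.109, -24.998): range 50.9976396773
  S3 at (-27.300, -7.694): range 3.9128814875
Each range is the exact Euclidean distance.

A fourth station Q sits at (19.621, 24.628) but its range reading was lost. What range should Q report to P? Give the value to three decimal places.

eq1: (x − 21.537)² + (y − 47.146)² = 76.8398277283²
eq2: (x − 21.109)² + (y + 24.998)² = 50.9976396773²
eq3: (x + 27.300)² + (y + 7.694)² = 3.9128814875²
eq1−eq3, eq1−eq2 (x²,y² cancel):
  -97.674·x − 109.680·y = 4006.948435
  -0.856·x − 144.288·y = 1687.502073
det = -97.674·-144.288 − -109.680·-0.856 = 13999.300032
x = (4006.948435·-144.288 − -109.680·1687.502073) / 13999.300032 = -28.077786
y = (-97.674·1687.502073 − 4006.948435·-0.856) / 13999.300032 = -11.528800
|P − Q| = √((-28.077786 − 19.621)² + (-11.528800 − 24.628)²) = 59.853892

59.854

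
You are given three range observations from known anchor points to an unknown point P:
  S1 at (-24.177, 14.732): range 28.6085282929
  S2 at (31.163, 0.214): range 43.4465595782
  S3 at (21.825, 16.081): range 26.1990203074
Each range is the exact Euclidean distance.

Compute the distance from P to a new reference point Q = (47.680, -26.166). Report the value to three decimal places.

74.021

eq1: (x + 24.177)² + (y − 14.732)² = 28.6085282929²
eq2: (x − 31.163)² + (y − 0.214)² = 43.4465595782²
eq3: (x − 21.825)² + (y − 16.081)² = 26.1990203074²
eq3−eq1, eq3−eq2 (x²,y² cancel):
  -92.004·x − 2.698·y = -65.429259
  18.676·x − 31.734·y = -964.965695
det = -92.004·-31.734 − -2.698·18.676 = 2970.042784
x = (-65.429259·-31.734 − -2.698·-964.965695) / 2970.042784 = -0.177487
y = (-92.004·-964.965695 − -65.429259·18.676) / 2970.042784 = 30.303490
|P − Q| = √((-0.177487 − 47.680)² + (30.303490 − -26.166)²) = 74.021229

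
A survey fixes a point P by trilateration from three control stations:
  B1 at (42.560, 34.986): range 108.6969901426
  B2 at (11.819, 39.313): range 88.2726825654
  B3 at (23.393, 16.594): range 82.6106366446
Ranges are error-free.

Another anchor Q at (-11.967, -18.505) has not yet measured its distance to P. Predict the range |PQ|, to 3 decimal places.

eq1: (x − 42.560)² + (y − 34.986)² = 108.6969901426²
eq2: (x − 11.819)² + (y − 39.313)² = 88.2726825654²
eq3: (x − 23.393)² + (y − 16.594)² = 82.6106366446²
eq1−eq2, eq1−eq3 (x²,y² cancel):
  -61.482·x + 8.654·y = 2672.796113
  -38.334·x − 36.784·y = 2777.737868
det = -61.482·-36.784 − 8.654·-38.334 = 2593.296324
x = (2672.796113·-36.784 − 8.654·2777.737868) / 2593.296324 = -47.181140
y = (-61.482·2777.737868 − 2672.796113·-38.334) / 2593.296324 = -26.345587
|P − Q| = √((-47.181140 − -11.967)² + (-26.345587 − -18.505)²) = 36.076452

36.076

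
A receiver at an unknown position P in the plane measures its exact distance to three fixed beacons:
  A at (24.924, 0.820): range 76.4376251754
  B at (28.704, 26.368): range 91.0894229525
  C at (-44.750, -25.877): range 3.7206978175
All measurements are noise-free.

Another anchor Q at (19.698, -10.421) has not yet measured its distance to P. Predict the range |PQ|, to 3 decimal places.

68.508

eq1: (x − 24.924)² + (y − 0.820)² = 76.4376251754²
eq2: (x − 28.704)² + (y − 26.368)² = 91.0894229525²
eq3: (x + 44.750)² + (y + 25.877)² = 3.7206978175²
eq3−eq1, eq3−eq2 (x²,y² cancel):
  139.348·x + 53.394·y = -7879.170403
  146.908·x + 104.490·y = -9436.429971
det = 139.348·104.490 − 53.394·146.908 = 6716.466768
x = (-7879.170403·104.490 − 53.394·-9436.429971) / 6716.466768 = -47.561580
y = (139.348·-9436.429971 − -7879.170403·146.908) / 6716.466768 = -23.440074
|P − Q| = √((-47.561580 − 19.698)² + (-23.440074 − -10.421)²) = 68.508010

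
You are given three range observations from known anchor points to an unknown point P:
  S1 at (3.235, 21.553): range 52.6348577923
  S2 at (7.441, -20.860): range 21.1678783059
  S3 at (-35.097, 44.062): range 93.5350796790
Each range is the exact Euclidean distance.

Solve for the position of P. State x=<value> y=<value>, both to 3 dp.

x=28.247 y=-24.760

eq1: (x − 3.235)² + (y − 21.553)² = 52.6348577923²
eq2: (x − 7.441)² + (y + 20.860)² = 21.1678783059²
eq3: (x + 35.097)² + (y − 44.062)² = 93.5350796790²
eq1−eq2, eq1−eq3 (x²,y² cancel):
  8.412·x − 84.826·y = 2337.860230
  -76.664·x + 45.018·y = -3280.120657
det = 8.412·45.018 − -84.826·-76.664 = -6124.409048
x = (2337.860230·45.018 − -84.826·-3280.120657) / -6124.409048 = 28.246598
y = (8.412·-3280.120657 − 2337.860230·-76.664) / -6124.409048 = -24.759506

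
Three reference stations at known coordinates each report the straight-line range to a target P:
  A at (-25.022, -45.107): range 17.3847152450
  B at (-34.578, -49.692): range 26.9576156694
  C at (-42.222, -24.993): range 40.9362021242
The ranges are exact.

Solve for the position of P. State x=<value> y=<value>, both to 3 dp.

x=-7.748 y=-47.069

eq1: (x + 25.022)² + (y + 45.107)² = 17.3847152450²
eq2: (x + 34.578)² + (y + 49.692)² = 26.9576156694²
eq3: (x + 42.222)² + (y + 24.993)² = 40.9362021242²
eq2−eq3, eq2−eq1 (x²,y² cancel):
  -15.288·x + 49.398·y = -2206.645217
  19.112·x + 9.170·y = -579.706297
det = -15.288·9.170 − 49.398·19.112 = -1084.285536
x = (-2206.645217·9.170 − 49.398·-579.706297) / -1084.285536 = -7.748323
y = (-15.288·-579.706297 − -2206.645217·19.112) / -1084.285536 = -47.068739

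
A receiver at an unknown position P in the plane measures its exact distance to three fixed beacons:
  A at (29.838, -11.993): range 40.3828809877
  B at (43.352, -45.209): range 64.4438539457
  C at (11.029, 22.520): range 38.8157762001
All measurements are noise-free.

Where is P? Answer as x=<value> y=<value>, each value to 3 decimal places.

eq1: (x − 29.838)² + (y + 11.993)² = 40.3828809877²
eq2: (x − 43.352)² + (y + 45.209)² = 64.4438539457²
eq3: (x − 11.029)² + (y − 22.520)² = 38.8157762001²
eq2−eq3, eq2−eq1 (x²,y² cancel):
  -64.646·x + 135.458·y = -648.114515
  -27.028·x + 66.432·y = -366.878057
det = -64.646·66.432 − 135.458·-27.028 = -633.404248
x = (-648.114515·66.432 − 135.458·-366.878057) / -633.404248 = -10.484654
y = (-64.646·-366.878057 − -648.114515·-27.028) / -633.404248 = -9.788314

x=-10.485 y=-9.788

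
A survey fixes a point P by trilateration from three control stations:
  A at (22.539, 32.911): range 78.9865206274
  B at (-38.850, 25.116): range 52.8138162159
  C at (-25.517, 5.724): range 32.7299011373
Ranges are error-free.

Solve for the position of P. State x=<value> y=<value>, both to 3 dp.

eq1: (x − 22.539)² + (y − 32.911)² = 78.9865206274²
eq2: (x + 38.850)² + (y − 25.116)² = 52.8138162159²
eq3: (x + 25.517)² + (y − 5.724)² = 32.7299011373²
eq1−eq2, eq1−eq3 (x²,y² cancel):
  -122.778·x − 15.590·y = 3998.566772
  -96.112·x − 54.374·y = 4260.365035
det = -122.778·-54.374 − -15.590·-96.112 = 5177.544892
x = (3998.566772·-54.374 − -15.590·4260.365035) / 5177.544892 = -29.164205
y = (-122.778·4260.365035 − 3998.566772·-96.112) / 5177.544892 = -26.802056

x=-29.164 y=-26.802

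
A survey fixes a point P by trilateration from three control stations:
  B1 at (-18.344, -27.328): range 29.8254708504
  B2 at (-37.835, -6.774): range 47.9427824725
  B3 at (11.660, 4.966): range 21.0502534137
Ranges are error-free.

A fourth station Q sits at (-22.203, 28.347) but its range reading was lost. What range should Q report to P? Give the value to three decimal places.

eq1: (x + 18.344)² + (y + 27.328)² = 29.8254708504²
eq2: (x + 37.835)² + (y + 6.774)² = 47.9427824725²
eq3: (x − 11.660)² + (y − 4.966)² = 21.0502534137²
eq2−eq3, eq2−eq1 (x²,y² cancel):
  98.990·x + 23.480·y = 538.639677
  38.982·x − 41.108·y = 1014.899299
det = 98.990·-41.108 − 23.480·38.982 = -4984.578280
x = (538.639677·-41.108 − 23.480·1014.899299) / -4984.578280 = 9.222894
y = (98.990·1014.899299 − 538.639677·38.982) / -4984.578280 = -15.942699
|P − Q| = √((9.222894 − -22.203)² + (-15.942699 − 28.347)²) = 54.306208

54.306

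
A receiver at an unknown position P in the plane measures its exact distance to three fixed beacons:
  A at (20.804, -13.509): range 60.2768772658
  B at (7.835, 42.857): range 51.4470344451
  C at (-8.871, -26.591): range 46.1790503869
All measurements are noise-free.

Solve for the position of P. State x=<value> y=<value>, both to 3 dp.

x=-33.623 y=12.394

eq1: (x − 20.804)² + (y + 13.509)² = 60.2768772658²
eq2: (x − 7.835)² + (y − 42.857)² = 51.4470344451²
eq3: (x + 8.871)² + (y + 26.591)² = 46.1790503869²
eq2−eq1, eq2−eq3 (x²,y² cancel):
  25.938·x − 112.732·y = -2269.314757
  -33.412·x − 138.896·y = -598.041093
det = 25.938·-138.896 − -112.732·-33.412 = -7369.286032
x = (-2269.314757·-138.896 − -112.732·-598.041093) / -7369.286032 = -33.623389
y = (25.938·-598.041093 − -2269.314757·-33.412) / -7369.286032 = 12.393919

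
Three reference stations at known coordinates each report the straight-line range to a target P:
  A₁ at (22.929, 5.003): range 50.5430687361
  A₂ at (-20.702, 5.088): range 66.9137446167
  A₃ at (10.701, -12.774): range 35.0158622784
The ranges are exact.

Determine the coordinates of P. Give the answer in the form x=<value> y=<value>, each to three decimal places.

x=23.050 y=-45.540

eq1: (x − 22.929)² + (y − 5.003)² = 50.5430687361²
eq2: (x + 20.702)² + (y − 5.088)² = 66.9137446167²
eq3: (x − 10.701)² + (y + 12.774)² = 35.0158622784²
eq1−eq2, eq1−eq3 (x²,y² cancel):
  -87.262·x + 0.170·y = -2019.155923
  -24.456·x − 35.554·y = 1055.408613
det = -87.262·-35.554 − 0.170·-24.456 = 3106.670668
x = (-2019.155923·-35.554 − 0.170·1055.408613) / 3106.670668 = 23.050287
y = (-87.262·1055.408613 − -2019.155923·-24.456) / 3106.670668 = -45.539923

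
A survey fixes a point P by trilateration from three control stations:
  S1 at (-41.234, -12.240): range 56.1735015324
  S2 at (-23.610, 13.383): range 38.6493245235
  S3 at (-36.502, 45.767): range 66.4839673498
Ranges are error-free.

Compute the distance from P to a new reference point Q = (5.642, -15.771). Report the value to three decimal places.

eq1: (x + 41.234)² + (y + 12.240)² = 56.1735015324²
eq2: (x + 23.610)² + (y − 13.383)² = 38.6493245235²
eq3: (x + 36.502)² + (y − 45.767)² = 66.4839673498²
eq1−eq3, eq1−eq2 (x²,y² cancel):
  9.464·x + 116.014·y = 312.298297
  35.248·x + 51.246·y = 548.168421
det = 9.464·51.246 − 116.014·35.248 = -3604.269328
x = (312.298297·51.246 − 116.014·548.168421) / -3604.269328 = 13.204111
y = (9.464·548.168421 − 312.298297·35.248) / -3604.269328 = 1.614758
|P − Q| = √((13.204111 − 5.642)² + (1.614758 − -15.771)²) = 18.959170

18.959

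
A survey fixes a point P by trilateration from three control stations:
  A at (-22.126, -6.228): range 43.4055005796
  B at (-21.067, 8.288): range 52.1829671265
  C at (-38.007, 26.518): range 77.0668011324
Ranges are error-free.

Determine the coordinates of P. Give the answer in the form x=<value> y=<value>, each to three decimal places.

x=13.887 y=-30.459

eq1: (x + 22.126)² + (y + 6.228)² = 43.4055005796²
eq2: (x + 21.067)² + (y − 8.288)² = 52.1829671265²
eq3: (x + 38.007)² + (y − 26.518)² = 77.0668011324²
eq2−eq3, eq2−eq1 (x²,y² cancel):
  -33.880·x + 36.460·y = -1581.002839
  -2.118·x − 29.032·y = 854.863005
det = -33.880·-29.032 − 36.460·-2.118 = 1060.826440
x = (-1581.002839·-29.032 − 36.460·854.863005) / 1060.826440 = 13.886691
y = (-33.880·854.863005 − -1581.002839·-2.118) / 1060.826440 = -30.458632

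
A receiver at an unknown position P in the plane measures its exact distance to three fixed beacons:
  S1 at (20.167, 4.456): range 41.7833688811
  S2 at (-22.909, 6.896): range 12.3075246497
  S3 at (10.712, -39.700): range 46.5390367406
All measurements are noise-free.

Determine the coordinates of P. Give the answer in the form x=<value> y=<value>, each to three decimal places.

x=-20.492 y=-5.172

eq1: (x − 20.167)² + (y − 4.456)² = 41.7833688811²
eq2: (x + 22.909)² + (y − 6.896)² = 12.3075246497²
eq3: (x − 10.712)² + (y + 39.700)² = 46.5390367406²
eq1−eq3, eq1−eq2 (x²,y² cancel):
  -18.910·x − 88.312·y = 844.241093
  -86.152·x + 4.880·y = 1740.188024
det = -18.910·4.880 − -88.312·-86.152 = -7700.536224
x = (844.241093·4.880 − -88.312·1740.188024) / -7700.536224 = -20.491999
y = (-18.910·1740.188024 − 844.241093·-86.152) / -7700.536224 = -5.171861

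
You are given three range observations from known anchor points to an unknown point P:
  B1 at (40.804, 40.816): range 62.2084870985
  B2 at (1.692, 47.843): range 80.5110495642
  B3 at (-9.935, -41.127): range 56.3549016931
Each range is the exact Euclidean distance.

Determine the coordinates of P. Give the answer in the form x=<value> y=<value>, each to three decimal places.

eq1: (x − 40.804)² + (y − 40.816)² = 62.2084870985²
eq2: (x − 1.692)² + (y − 47.843)² = 80.5110495642²
eq3: (x + 9.935)² + (y + 41.127)² = 56.3549016931²
eq1−eq2, eq1−eq3 (x²,y² cancel):
  -78.224·x + 14.054·y = -3651.229994
  -101.478·x − 163.886·y = -846.756996
det = -78.224·-163.886 − 14.054·-101.478 = 14245.990276
x = (-3651.229994·-163.886 − 14.054·-846.756996) / 14245.990276 = 42.839128
y = (-78.224·-846.756996 − -3651.229994·-101.478) / 14245.990276 = -21.359189

x=42.839 y=-21.359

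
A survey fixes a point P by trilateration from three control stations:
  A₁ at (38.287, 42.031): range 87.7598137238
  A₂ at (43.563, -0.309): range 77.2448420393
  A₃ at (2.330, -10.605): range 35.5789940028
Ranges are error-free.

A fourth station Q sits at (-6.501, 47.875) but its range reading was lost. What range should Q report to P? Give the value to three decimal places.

eq1: (x − 38.287)² + (y − 42.031)² = 87.7598137238²
eq2: (x − 43.563)² + (y + 0.309)² = 77.2448420393²
eq3: (x − 2.330)² + (y + 10.605)² = 35.5789940028²
eq3−eq1, eq3−eq2 (x²,y² cancel):
  71.914·x + 105.272·y = -3321.315686
  82.466·x + 20.592·y = -2920.965282
det = 71.914·20.592 − 105.272·82.466 = -7200.507664
x = (-3321.315686·20.592 − 105.272·-2920.965282) / -7200.507664 = -33.206454
y = (71.914·-2920.965282 − -3321.315686·82.466) / -7200.507664 = -8.865670
|P − Q| = √((-33.206454 − -6.501)² + (-8.865670 − 47.875)²) = 62.711122

62.711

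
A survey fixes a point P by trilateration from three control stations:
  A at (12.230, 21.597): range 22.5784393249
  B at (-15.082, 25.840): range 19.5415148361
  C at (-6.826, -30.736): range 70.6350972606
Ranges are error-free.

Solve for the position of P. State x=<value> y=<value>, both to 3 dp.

eq1: (x − 12.230)² + (y − 21.597)² = 22.5784393249²
eq2: (x + 15.082)² + (y − 25.840)² = 19.5415148361²
eq3: (x + 6.826)² + (y + 30.736)² = 70.6350972606²
eq1−eq3, eq1−eq2 (x²,y² cancel):
  -38.112·x − 104.666·y = -4104.238380
  -54.624·x + 8.486·y = 407.084135
det = -38.112·8.486 − -104.666·-54.624 = -6040.694016
x = (-4104.238380·8.486 − -104.666·407.084135) / -6040.694016 = -1.287816
y = (-38.112·407.084135 − -4104.238380·-54.624) / -6040.694016 = 39.681650

x=-1.288 y=39.682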